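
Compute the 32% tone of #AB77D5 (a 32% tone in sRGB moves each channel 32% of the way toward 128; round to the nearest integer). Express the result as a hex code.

#9D7ABA

#AB77D5 is rgb(171, 119, 213).
Per channel, c → c + 0.32(128 − c):
  R: 171 + 0.32×(128−171) = 171 − 13.76 = 157.24 → 157
  G: 119 + 0.32×(128−119) = 119 + 2.88 = 121.88 → 122
  B: 213 + 0.32×(128−213) = 213 − 27.2 = 185.8 → 186
rgb(157, 122, 186) = #9D7ABA.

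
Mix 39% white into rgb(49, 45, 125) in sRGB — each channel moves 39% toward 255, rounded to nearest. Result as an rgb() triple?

Per channel, c → c + 0.39(255 − c):
  R: 49 + 0.39×(255−49) = 49 + 80.34 = 129.34 → 129
  G: 45 + 0.39×(255−45) = 45 + 81.9 = 126.9 → 127
  B: 125 + 0.39×(255−125) = 125 + 50.7 = 175.7 → 176

rgb(129, 127, 176)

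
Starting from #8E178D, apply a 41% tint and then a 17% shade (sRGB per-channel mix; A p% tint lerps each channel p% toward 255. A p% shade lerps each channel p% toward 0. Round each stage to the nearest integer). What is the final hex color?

#8E178D is rgb(142, 23, 141).
Lerp each channel 41% toward 255:
  R: 142 + 0.41×(255−142) = 142 + 46.33 = 188.33 → 188
  G: 23 + 95.12 = 118.12 → 118
  B: 141 + 0.41×(255−141) = 141 + 46.74 = 187.74 → 188
After the tint: rgb(188, 118, 188) = #BC76BC.
Lerp each channel 17% toward 0:
  R: 188 + 0.17×(0−188) = 188 − 31.96 = 156.04 → 156
  G: 118 + 0.17×(0−118) = 118 − 20.06 = 97.94 → 98
  B: 188 + 0.17×(0−188) = 188 − 31.96 = 156.04 → 156
rgb(156, 98, 156) = #9C629C.

#9C629C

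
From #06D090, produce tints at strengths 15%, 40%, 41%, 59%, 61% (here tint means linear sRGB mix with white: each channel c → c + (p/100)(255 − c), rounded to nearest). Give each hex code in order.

#2BD7A1, #6AE3BC, #6CE3BE, #99ECD1, #9EEDD4

#06D090 is rgb(6, 208, 144).
15%: (6 + 37.35 = 43.35→43, 208 + 7.05 = 215.05→215, 144 + 16.65 = 160.65→161) → #2BD7A1
40%: (6 + 99.6 = 105.6→106, 208 + 18.8 = 226.8→227, 144 + 44.4 = 188.4→188) → #6AE3BC
41%: (6 + 102.09 = 108.09→108, 208 + 19.27 = 227.27→227, 144 + 45.51 = 189.51→190) → #6CE3BE
59%: (6 + 146.91 = 152.91→153, 208 + 27.73 = 235.73→236, 144 + 65.49 = 209.49→209) → #99ECD1
61%: (6 + 151.89 = 157.89→158, 208 + 28.67 = 236.67→237, 144 + 67.71 = 211.71→212) → #9EEDD4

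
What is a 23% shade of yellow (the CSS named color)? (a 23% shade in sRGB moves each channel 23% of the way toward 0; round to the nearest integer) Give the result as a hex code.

CSS yellow is rgb(255, 255, 0).
Lerp each channel 23% toward 0:
  R: 255 + 0.23×(0−255) = 255 − 58.65 = 196.35 → 196
  G: 255 + 0.23×(0−255) = 255 − 58.65 = 196.35 → 196
  B: 0 + 0.23×(0−0) = 0 + 0 = 0 → 0
rgb(196, 196, 0) = #c4c400.

#c4c400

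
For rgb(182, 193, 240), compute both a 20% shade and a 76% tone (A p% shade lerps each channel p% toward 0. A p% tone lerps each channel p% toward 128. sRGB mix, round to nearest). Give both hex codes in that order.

20% shade:
  R: 182 + 0.2×(0−182) = 182 − 36.4 = 145.6 → 146
  G: 193 + 0.2×(0−193) = 193 − 38.6 = 154.4 → 154
  B: 240 + 0.2×(0−240) = 240 − 48 = 192 → 192
  → #929ac0
76% tone:
  R: 182 + 0.76×(128−182) = 182 − 41.04 = 140.96 → 141
  G: 193 + 0.76×(128−193) = 193 − 49.4 = 143.6 → 144
  B: 240 + 0.76×(128−240) = 240 − 85.12 = 154.88 → 155
  → #8d909b

#929ac0, #8d909b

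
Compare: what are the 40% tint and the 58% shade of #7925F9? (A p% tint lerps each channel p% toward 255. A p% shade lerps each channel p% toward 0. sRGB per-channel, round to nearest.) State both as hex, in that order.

#7925F9 is rgb(121, 37, 249).
40% tint:
  R: 121 + 53.6 = 174.6 → 175
  G: 37 + 87.2 = 124.2 → 124
  B: 249 + 0.4×(255−249) = 249 + 2.4 = 251.4 → 251
  → #AF7CFB
58% shade:
  R: 121 − 70.18 = 50.82 → 51
  G: 37 + 0.58×(0−37) = 37 − 21.46 = 15.54 → 16
  B: 249 + 0.58×(0−249) = 249 − 144.42 = 104.58 → 105
  → #331069

#AF7CFB, #331069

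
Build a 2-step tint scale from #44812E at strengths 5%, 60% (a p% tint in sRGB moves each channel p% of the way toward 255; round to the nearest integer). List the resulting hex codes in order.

#4D8738, #B4CDAB

#44812E is rgb(68, 129, 46).
5%: (68 + 9.35 = 77.35→77, 129 + 6.3 = 135.3→135, 46 + 10.45 = 56.45→56) → #4D8738
60%: (68 + 112.2 = 180.2→180, 129 + 75.6 = 204.6→205, 46 + 125.4 = 171.4→171) → #B4CDAB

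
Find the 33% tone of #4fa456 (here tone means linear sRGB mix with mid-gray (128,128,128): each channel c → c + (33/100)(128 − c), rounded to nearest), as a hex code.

#4fa456 is rgb(79, 164, 86).
Per channel, c → c + 0.33(128 − c):
  R: 79 + 0.33×(128−79) = 79 + 16.17 = 95.17 → 95
  G: 164 + 0.33×(128−164) = 164 − 11.88 = 152.12 → 152
  B: 86 + 13.86 = 99.86 → 100
rgb(95, 152, 100) = #5f9864.

#5f9864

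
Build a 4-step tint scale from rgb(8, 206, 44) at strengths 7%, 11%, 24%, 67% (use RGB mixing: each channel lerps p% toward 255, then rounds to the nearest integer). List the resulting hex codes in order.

7%: (8 + 17.29 = 25.29→25, 206 + 3.43 = 209.43→209, 44 + 14.77 = 58.77→59) → #19D13B
11%: (8 + 27.17 = 35.17→35, 206 + 5.39 = 211.39→211, 44 + 23.21 = 67.21→67) → #23D343
24%: (8 + 59.28 = 67.28→67, 206 + 11.76 = 217.76→218, 44 + 50.64 = 94.64→95) → #43DA5F
67%: (8 + 165.49 = 173.49→173, 206 + 32.83 = 238.83→239, 44 + 141.37 = 185.37→185) → #ADEFB9

#19D13B, #23D343, #43DA5F, #ADEFB9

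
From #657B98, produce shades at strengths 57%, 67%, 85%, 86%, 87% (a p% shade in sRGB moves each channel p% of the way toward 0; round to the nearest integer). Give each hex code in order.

#657B98 is rgb(101, 123, 152).
57%: (101 − 57.57 = 43.43→43, 123 − 70.11 = 52.89→53, 152 − 86.64 = 65.36→65) → #2B3541
67%: (101 − 67.67 = 33.33→33, 123 − 82.41 = 40.59→41, 152 − 101.84 = 50.16→50) → #212932
85%: (101 − 85.85 = 15.15→15, 123 − 104.55 = 18.45→18, 152 − 129.2 = 22.8→23) → #0F1217
86%: (101 − 86.86 = 14.14→14, 123 − 105.78 = 17.22→17, 152 − 130.72 = 21.28→21) → #0E1115
87%: (101 − 87.87 = 13.13→13, 123 − 107.01 = 15.99→16, 152 − 132.24 = 19.76→20) → #0D1014

#2B3541, #212932, #0F1217, #0E1115, #0D1014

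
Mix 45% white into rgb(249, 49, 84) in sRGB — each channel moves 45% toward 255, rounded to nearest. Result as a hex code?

#FC8EA1

Per channel, c → c + 0.45(255 − c):
  R: 249 + 2.7 = 251.7 → 252
  G: 49 + 92.7 = 141.7 → 142
  B: 84 + 0.45×(255−84) = 84 + 76.95 = 160.95 → 161
rgb(252, 142, 161) = #FC8EA1.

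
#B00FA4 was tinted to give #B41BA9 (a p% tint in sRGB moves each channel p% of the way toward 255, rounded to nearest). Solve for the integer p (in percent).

#B00FA4 is rgb(176, 15, 164); #B41BA9 is rgb(180, 27, 169).
On the G channel (widest range): 27 ≈ 15 + (p/100)(255 − 15), so p ≈ 100×(27 − 15)/(255 − 15) = 1200/240 = 5.00.
p = 5 reproduces all three channels after rounding.

5%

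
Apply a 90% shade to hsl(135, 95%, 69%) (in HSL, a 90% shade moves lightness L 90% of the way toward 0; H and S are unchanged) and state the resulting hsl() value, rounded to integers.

L moves 90% from 69 toward 0: 69 − 62.1 = 6.9 → 7.
H and S are unchanged.

hsl(135, 95%, 7%)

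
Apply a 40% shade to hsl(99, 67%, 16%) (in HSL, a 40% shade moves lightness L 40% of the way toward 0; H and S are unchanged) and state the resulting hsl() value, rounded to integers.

L moves 40% from 16 toward 0: 16 − 6.4 = 9.6 → 10.
H and S are unchanged.

hsl(99, 67%, 10%)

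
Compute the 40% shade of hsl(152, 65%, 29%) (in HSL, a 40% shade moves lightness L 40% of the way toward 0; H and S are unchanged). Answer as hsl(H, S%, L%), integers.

hsl(152, 65%, 17%)

L moves 40% from 29 toward 0: 29 − 11.6 = 17.4 → 17.
H and S are unchanged.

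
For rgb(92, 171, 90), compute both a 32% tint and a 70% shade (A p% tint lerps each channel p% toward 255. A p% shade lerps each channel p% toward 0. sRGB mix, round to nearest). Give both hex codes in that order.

32% tint:
  R: 92 + 0.32×(255−92) = 92 + 52.16 = 144.16 → 144
  G: 171 + 26.88 = 197.88 → 198
  B: 90 + 52.8 = 142.8 → 143
  → #90C68F
70% shade:
  R: 92 − 64.4 = 27.6 → 28
  G: 171 − 119.7 = 51.3 → 51
  B: 90 + 0.7×(0−90) = 90 − 63 = 27 → 27
  → #1C331B

#90C68F, #1C331B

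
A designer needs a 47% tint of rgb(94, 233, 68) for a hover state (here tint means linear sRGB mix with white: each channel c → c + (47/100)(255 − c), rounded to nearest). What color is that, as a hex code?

#AAF39C

Lerp each channel 47% toward 255:
  R: 94 + 75.67 = 169.67 → 170
  G: 233 + 0.47×(255−233) = 233 + 10.34 = 243.34 → 243
  B: 68 + 0.47×(255−68) = 68 + 87.89 = 155.89 → 156
rgb(170, 243, 156) = #AAF39C.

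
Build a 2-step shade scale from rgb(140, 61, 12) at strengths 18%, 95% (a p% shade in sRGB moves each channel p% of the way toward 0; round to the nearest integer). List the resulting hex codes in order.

18%: (140 − 25.2 = 114.8→115, 61 − 10.98 = 50.02→50, 12 − 2.16 = 9.84→10) → #73320a
95%: (140 − 133 = 7→7, 61 − 57.95 = 3.05→3, 12 − 11.4 = 0.6→1) → #070301

#73320a, #070301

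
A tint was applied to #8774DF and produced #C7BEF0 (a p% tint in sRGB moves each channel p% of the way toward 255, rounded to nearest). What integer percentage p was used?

#8774DF is rgb(135, 116, 223); #C7BEF0 is rgb(199, 190, 240).
On the G channel (widest range): 190 ≈ 116 + (p/100)(255 − 116), so p ≈ 100×(190 − 116)/(255 − 116) = 7400/139 = 53.24.
p = 53 reproduces all three channels after rounding.

53%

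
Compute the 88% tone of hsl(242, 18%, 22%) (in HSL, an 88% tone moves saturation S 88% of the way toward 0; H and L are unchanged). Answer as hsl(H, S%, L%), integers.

S moves 88% from 18 toward 0: 18 − 15.84 = 2.16 → 2.
H and L are unchanged.

hsl(242, 2%, 22%)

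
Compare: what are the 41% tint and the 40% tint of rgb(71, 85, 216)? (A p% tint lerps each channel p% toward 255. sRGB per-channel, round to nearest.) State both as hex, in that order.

41% tint:
  R: 71 + 75.44 = 146.44 → 146
  G: 85 + 0.41×(255−85) = 85 + 69.7 = 154.7 → 155
  B: 216 + 0.41×(255−216) = 216 + 15.99 = 231.99 → 232
  → #929BE8
40% tint:
  R: 71 + 73.6 = 144.6 → 145
  G: 85 + 0.4×(255−85) = 85 + 68 = 153 → 153
  B: 216 + 15.6 = 231.6 → 232
  → #9199E8

#929BE8, #9199E8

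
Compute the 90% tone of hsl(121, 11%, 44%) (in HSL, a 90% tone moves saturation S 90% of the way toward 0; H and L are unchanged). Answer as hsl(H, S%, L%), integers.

S moves 90% from 11 toward 0: 11 − 9.9 = 1.1 → 1.
H and L are unchanged.

hsl(121, 1%, 44%)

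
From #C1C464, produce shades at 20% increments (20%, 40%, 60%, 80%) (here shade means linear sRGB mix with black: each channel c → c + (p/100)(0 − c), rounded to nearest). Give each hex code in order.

#9A9D50, #74763C, #4D4E28, #272714

#C1C464 is rgb(193, 196, 100).
20%: (193 − 38.6 = 154.4→154, 196 − 39.2 = 156.8→157, 100 − 20 = 80→80) → #9A9D50
40%: (193 − 77.2 = 115.8→116, 196 − 78.4 = 117.6→118, 100 − 40 = 60→60) → #74763C
60%: (193 − 115.8 = 77.2→77, 196 − 117.6 = 78.4→78, 100 − 60 = 40→40) → #4D4E28
80%: (193 − 154.4 = 38.6→39, 196 − 156.8 = 39.2→39, 100 − 80 = 20→20) → #272714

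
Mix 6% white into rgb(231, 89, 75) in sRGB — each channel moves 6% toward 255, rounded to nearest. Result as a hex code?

Lerp each channel 6% toward 255:
  R: 231 + 1.44 = 232.44 → 232
  G: 89 + 0.06×(255−89) = 89 + 9.96 = 98.96 → 99
  B: 75 + 10.8 = 85.8 → 86
rgb(232, 99, 86) = #E86356.

#E86356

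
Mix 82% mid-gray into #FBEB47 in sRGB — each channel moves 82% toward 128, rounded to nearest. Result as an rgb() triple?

#FBEB47 is rgb(251, 235, 71).
An 82% tone moves each channel 82% toward 128:
  R: 251 − 100.86 = 150.14 → 150
  G: 235 + 0.82×(128−235) = 235 − 87.74 = 147.26 → 147
  B: 71 + 0.82×(128−71) = 71 + 46.74 = 117.74 → 118

rgb(150, 147, 118)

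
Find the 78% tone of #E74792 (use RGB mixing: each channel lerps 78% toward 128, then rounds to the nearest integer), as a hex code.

#977384

#E74792 is rgb(231, 71, 146).
A 78% tone moves each channel 78% toward 128:
  R: 231 + 0.78×(128−231) = 231 − 80.34 = 150.66 → 151
  G: 71 + 0.78×(128−71) = 71 + 44.46 = 115.46 → 115
  B: 146 − 14.04 = 131.96 → 132
rgb(151, 115, 132) = #977384.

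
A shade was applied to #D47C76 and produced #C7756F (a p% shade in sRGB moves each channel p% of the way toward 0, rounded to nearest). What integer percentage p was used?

#D47C76 is rgb(212, 124, 118); #C7756F is rgb(199, 117, 111).
On the R channel (widest range): 199 ≈ 212 + (p/100)(0 − 212), so p ≈ 100×(199 − 212)/(0 − 212) = -1300/-212 = 6.13.
p = 6 reproduces all three channels after rounding.

6%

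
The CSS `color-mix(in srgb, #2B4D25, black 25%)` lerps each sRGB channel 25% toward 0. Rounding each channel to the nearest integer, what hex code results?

#2B4D25 is rgb(43, 77, 37).
Lerp each channel 25% toward 0:
  R: 43 + 0.25×(0−43) = 43 − 10.75 = 32.25 → 32
  G: 77 − 19.25 = 57.75 → 58
  B: 37 − 9.25 = 27.75 → 28
rgb(32, 58, 28) = #203A1C.

#203A1C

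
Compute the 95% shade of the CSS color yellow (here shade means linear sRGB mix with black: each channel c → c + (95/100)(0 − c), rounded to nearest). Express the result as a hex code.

#0D0D00

CSS yellow is rgb(255, 255, 0).
A 95% shade moves each channel 95% toward 0:
  R: 255 − 242.25 = 12.75 → 13
  G: 255 − 242.25 = 12.75 → 13
  B: 0 + 0.95×(0−0) = 0 + 0 = 0 → 0
rgb(13, 13, 0) = #0D0D00.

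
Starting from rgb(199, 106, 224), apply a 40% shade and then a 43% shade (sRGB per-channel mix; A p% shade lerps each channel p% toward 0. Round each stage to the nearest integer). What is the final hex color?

Per channel, c → c + 0.4(0 − c):
  R: 199 − 79.6 = 119.4 → 119
  G: 106 + 0.4×(0−106) = 106 − 42.4 = 63.6 → 64
  B: 224 − 89.6 = 134.4 → 134
After the shade: rgb(119, 64, 134) = #774086.
Per channel, c → c + 0.43(0 − c):
  R: 119 + 0.43×(0−119) = 119 − 51.17 = 67.83 → 68
  G: 64 + 0.43×(0−64) = 64 − 27.52 = 36.48 → 36
  B: 134 + 0.43×(0−134) = 134 − 57.62 = 76.38 → 76
rgb(68, 36, 76) = #44244C.

#44244C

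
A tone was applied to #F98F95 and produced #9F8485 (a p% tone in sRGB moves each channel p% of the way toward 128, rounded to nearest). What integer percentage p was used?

#F98F95 is rgb(249, 143, 149); #9F8485 is rgb(159, 132, 133).
On the R channel (widest range): 159 ≈ 249 + (p/100)(128 − 249), so p ≈ 100×(159 − 249)/(128 − 249) = -9000/-121 = 74.38.
p = 74 reproduces all three channels after rounding.

74%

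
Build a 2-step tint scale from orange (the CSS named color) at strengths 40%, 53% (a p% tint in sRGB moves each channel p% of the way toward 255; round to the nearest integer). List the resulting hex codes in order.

CSS orange is rgb(255, 165, 0).
40%: (255→255, 165 + 36 = 201→201, 0 + 102 = 102→102) → #ffc966
53%: (255→255, 165 + 47.7 = 212.7→213, 0 + 135.15 = 135.15→135) → #ffd587

#ffc966, #ffd587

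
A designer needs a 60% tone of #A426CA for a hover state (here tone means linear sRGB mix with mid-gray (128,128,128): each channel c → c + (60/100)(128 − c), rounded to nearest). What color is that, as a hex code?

#8E5C9E

#A426CA is rgb(164, 38, 202).
Per channel, c → c + 0.6(128 − c):
  R: 164 − 21.6 = 142.4 → 142
  G: 38 + 54 = 92 → 92
  B: 202 + 0.6×(128−202) = 202 − 44.4 = 157.6 → 158
rgb(142, 92, 158) = #8E5C9E.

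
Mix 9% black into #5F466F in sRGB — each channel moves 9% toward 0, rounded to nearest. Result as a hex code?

#5F466F is rgb(95, 70, 111).
Lerp each channel 9% toward 0:
  R: 95 + 0.09×(0−95) = 95 − 8.55 = 86.45 → 86
  G: 70 + 0.09×(0−70) = 70 − 6.3 = 63.7 → 64
  B: 111 + 0.09×(0−111) = 111 − 9.99 = 101.01 → 101
rgb(86, 64, 101) = #564065.

#564065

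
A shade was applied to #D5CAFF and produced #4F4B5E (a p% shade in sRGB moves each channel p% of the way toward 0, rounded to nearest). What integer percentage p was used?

63%

#D5CAFF is rgb(213, 202, 255); #4F4B5E is rgb(79, 75, 94).
On the B channel (widest range): 94 ≈ 255 + (p/100)(0 − 255), so p ≈ 100×(94 − 255)/(0 − 255) = -16100/-255 = 63.14.
p = 63 reproduces all three channels after rounding.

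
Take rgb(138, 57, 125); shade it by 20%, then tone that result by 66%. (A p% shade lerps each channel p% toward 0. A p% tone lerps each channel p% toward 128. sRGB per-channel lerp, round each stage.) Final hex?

A 20% shade moves each channel 20% toward 0:
  R: 138 − 27.6 = 110.4 → 110
  G: 57 + 0.2×(0−57) = 57 − 11.4 = 45.6 → 46
  B: 125 − 25 = 100 → 100
After the shade: rgb(110, 46, 100) = #6e2e64.
A 66% tone moves each channel 66% toward 128:
  R: 110 + 0.66×(128−110) = 110 + 11.88 = 121.88 → 122
  G: 46 + 54.12 = 100.12 → 100
  B: 100 + 18.48 = 118.48 → 118
rgb(122, 100, 118) = #7a6476.

#7a6476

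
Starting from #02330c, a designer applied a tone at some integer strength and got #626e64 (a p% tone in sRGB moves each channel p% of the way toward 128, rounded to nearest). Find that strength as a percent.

76%

#02330c is rgb(2, 51, 12); #626e64 is rgb(98, 110, 100).
On the R channel (widest range): 98 ≈ 2 + (p/100)(128 − 2), so p ≈ 100×(98 − 2)/(128 − 2) = 9600/126 = 76.19.
p = 76 reproduces all three channels after rounding.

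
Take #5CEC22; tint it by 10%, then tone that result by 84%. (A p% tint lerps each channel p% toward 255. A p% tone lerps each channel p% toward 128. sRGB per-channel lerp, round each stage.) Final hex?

#7D9274

#5CEC22 is rgb(92, 236, 34).
Per channel, c → c + 0.1(255 − c):
  R: 92 + 0.1×(255−92) = 92 + 16.3 = 108.3 → 108
  G: 236 + 1.9 = 237.9 → 238
  B: 34 + 0.1×(255−34) = 34 + 22.1 = 56.1 → 56
After the tint: rgb(108, 238, 56) = #6CEE38.
An 84% tone moves each channel 84% toward 128:
  R: 108 + 0.84×(128−108) = 108 + 16.8 = 124.8 → 125
  G: 238 − 92.4 = 145.6 → 146
  B: 56 + 60.48 = 116.48 → 116
rgb(125, 146, 116) = #7D9274.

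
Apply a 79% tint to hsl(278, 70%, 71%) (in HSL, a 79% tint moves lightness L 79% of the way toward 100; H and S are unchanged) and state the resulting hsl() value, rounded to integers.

L moves 79% from 71 toward 100: 71 + 22.91 = 93.91 → 94.
H and S are unchanged.

hsl(278, 70%, 94%)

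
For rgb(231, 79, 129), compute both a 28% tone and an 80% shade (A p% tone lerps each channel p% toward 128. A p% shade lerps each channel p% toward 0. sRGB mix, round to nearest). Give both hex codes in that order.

#CA5D81, #2E101A

28% tone:
  R: 231 + 0.28×(128−231) = 231 − 28.84 = 202.16 → 202
  G: 79 + 13.72 = 92.72 → 93
  B: 129 + 0.28×(128−129) = 129 − 0.28 = 128.72 → 129
  → #CA5D81
80% shade:
  R: 231 + 0.8×(0−231) = 231 − 184.8 = 46.2 → 46
  G: 79 − 63.2 = 15.8 → 16
  B: 129 − 103.2 = 25.8 → 26
  → #2E101A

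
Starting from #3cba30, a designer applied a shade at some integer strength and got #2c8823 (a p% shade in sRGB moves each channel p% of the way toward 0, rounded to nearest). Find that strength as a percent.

27%

#3cba30 is rgb(60, 186, 48); #2c8823 is rgb(44, 136, 35).
On the G channel (widest range): 136 ≈ 186 + (p/100)(0 − 186), so p ≈ 100×(136 − 186)/(0 − 186) = -5000/-186 = 26.88.
p = 27 reproduces all three channels after rounding.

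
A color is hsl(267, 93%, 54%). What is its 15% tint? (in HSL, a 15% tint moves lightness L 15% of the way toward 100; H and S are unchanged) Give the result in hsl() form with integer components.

L moves 15% from 54 toward 100: 54 + 6.9 = 60.9 → 61.
H and S are unchanged.

hsl(267, 93%, 61%)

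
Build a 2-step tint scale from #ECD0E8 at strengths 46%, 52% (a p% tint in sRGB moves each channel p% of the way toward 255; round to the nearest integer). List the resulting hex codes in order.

#ECD0E8 is rgb(236, 208, 232).
46%: (236 + 8.74 = 244.74→245, 208 + 21.62 = 229.62→230, 232 + 10.58 = 242.58→243) → #F5E6F3
52%: (236 + 9.88 = 245.88→246, 208 + 24.44 = 232.44→232, 232 + 11.96 = 243.96→244) → #F6E8F4

#F5E6F3, #F6E8F4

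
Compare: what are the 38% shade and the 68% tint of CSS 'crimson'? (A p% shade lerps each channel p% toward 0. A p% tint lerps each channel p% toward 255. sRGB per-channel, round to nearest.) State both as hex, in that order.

CSS crimson is rgb(220, 20, 60).
38% shade:
  R: 220 − 83.6 = 136.4 → 136
  G: 20 + 0.38×(0−20) = 20 − 7.6 = 12.4 → 12
  B: 60 − 22.8 = 37.2 → 37
  → #880c25
68% tint:
  R: 220 + 0.68×(255−220) = 220 + 23.8 = 243.8 → 244
  G: 20 + 0.68×(255−20) = 20 + 159.8 = 179.8 → 180
  B: 60 + 0.68×(255−60) = 60 + 132.6 = 192.6 → 193
  → #f4b4c1

#880c25, #f4b4c1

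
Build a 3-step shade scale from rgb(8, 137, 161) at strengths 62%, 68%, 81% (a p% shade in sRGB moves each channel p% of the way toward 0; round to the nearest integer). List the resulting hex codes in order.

#03343D, #032C34, #021A1F

62%: (8 − 4.96 = 3.04→3, 137 − 84.94 = 52.06→52, 161 − 99.82 = 61.18→61) → #03343D
68%: (8 − 5.44 = 2.56→3, 137 − 93.16 = 43.84→44, 161 − 109.48 = 51.52→52) → #032C34
81%: (8 − 6.48 = 1.52→2, 137 − 110.97 = 26.03→26, 161 − 130.41 = 30.59→31) → #021A1F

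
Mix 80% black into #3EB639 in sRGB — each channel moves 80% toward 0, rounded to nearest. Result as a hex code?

#0C240B

#3EB639 is rgb(62, 182, 57).
Lerp each channel 80% toward 0:
  R: 62 − 49.6 = 12.4 → 12
  G: 182 − 145.6 = 36.4 → 36
  B: 57 + 0.8×(0−57) = 57 − 45.6 = 11.4 → 11
rgb(12, 36, 11) = #0C240B.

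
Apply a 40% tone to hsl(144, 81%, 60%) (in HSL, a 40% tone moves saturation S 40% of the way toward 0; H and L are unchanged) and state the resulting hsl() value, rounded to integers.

hsl(144, 49%, 60%)

S moves 40% from 81 toward 0: 81 − 32.4 = 48.6 → 49.
H and L are unchanged.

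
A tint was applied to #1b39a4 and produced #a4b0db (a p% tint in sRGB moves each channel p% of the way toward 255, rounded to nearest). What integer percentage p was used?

#1b39a4 is rgb(27, 57, 164); #a4b0db is rgb(164, 176, 219).
On the R channel (widest range): 164 ≈ 27 + (p/100)(255 − 27), so p ≈ 100×(164 − 27)/(255 − 27) = 13700/228 = 60.09.
p = 60 reproduces all three channels after rounding.

60%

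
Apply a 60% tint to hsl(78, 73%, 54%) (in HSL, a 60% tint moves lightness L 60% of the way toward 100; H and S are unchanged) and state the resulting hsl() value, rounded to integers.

L moves 60% from 54 toward 100: 54 + 27.6 = 81.6 → 82.
H and S are unchanged.

hsl(78, 73%, 82%)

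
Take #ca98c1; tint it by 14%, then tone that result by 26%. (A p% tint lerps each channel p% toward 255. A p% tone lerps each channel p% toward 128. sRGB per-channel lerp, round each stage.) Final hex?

#bc9cb7

#ca98c1 is rgb(202, 152, 193).
A 14% tint moves each channel 14% toward 255:
  R: 202 + 7.42 = 209.42 → 209
  G: 152 + 0.14×(255−152) = 152 + 14.42 = 166.42 → 166
  B: 193 + 8.68 = 201.68 → 202
After the tint: rgb(209, 166, 202) = #d1a6ca.
Lerp each channel 26% toward 128:
  R: 209 − 21.06 = 187.94 → 188
  G: 166 − 9.88 = 156.12 → 156
  B: 202 + 0.26×(128−202) = 202 − 19.24 = 182.76 → 183
rgb(188, 156, 183) = #bc9cb7.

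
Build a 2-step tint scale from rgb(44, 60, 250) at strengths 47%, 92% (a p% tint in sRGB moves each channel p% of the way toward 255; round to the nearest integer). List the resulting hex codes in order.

47%: (44 + 99.17 = 143.17→143, 60 + 91.65 = 151.65→152, 250 + 2.35 = 252.35→252) → #8f98fc
92%: (44 + 194.12 = 238.12→238, 60 + 179.4 = 239.4→239, 250 + 4.6 = 254.6→255) → #eeefff

#8f98fc, #eeefff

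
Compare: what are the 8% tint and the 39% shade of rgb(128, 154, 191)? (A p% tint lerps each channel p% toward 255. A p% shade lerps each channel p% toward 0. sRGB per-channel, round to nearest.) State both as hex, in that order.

#8AA2C4, #4E5E75

8% tint:
  R: 128 + 0.08×(255−128) = 128 + 10.16 = 138.16 → 138
  G: 154 + 0.08×(255−154) = 154 + 8.08 = 162.08 → 162
  B: 191 + 0.08×(255−191) = 191 + 5.12 = 196.12 → 196
  → #8AA2C4
39% shade:
  R: 128 − 49.92 = 78.08 → 78
  G: 154 + 0.39×(0−154) = 154 − 60.06 = 93.94 → 94
  B: 191 + 0.39×(0−191) = 191 − 74.49 = 116.51 → 117
  → #4E5E75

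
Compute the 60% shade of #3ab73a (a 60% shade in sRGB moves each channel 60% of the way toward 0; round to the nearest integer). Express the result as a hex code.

#174917

#3ab73a is rgb(58, 183, 58).
Lerp each channel 60% toward 0:
  R: 58 + 0.6×(0−58) = 58 − 34.8 = 23.2 → 23
  G: 183 − 109.8 = 73.2 → 73
  B: 58 + 0.6×(0−58) = 58 − 34.8 = 23.2 → 23
rgb(23, 73, 23) = #174917.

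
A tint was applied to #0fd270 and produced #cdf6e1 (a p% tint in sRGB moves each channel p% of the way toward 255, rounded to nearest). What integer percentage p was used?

79%

#0fd270 is rgb(15, 210, 112); #cdf6e1 is rgb(205, 246, 225).
On the R channel (widest range): 205 ≈ 15 + (p/100)(255 − 15), so p ≈ 100×(205 − 15)/(255 − 15) = 19000/240 = 79.17.
p = 79 reproduces all three channels after rounding.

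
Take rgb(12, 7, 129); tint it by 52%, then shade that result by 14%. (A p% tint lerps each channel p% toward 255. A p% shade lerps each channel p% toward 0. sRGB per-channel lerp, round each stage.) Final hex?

A 52% tint moves each channel 52% toward 255:
  R: 12 + 0.52×(255−12) = 12 + 126.36 = 138.36 → 138
  G: 7 + 128.96 = 135.96 → 136
  B: 129 + 65.52 = 194.52 → 195
After the tint: rgb(138, 136, 195) = #8A88C3.
Lerp each channel 14% toward 0:
  R: 138 + 0.14×(0−138) = 138 − 19.32 = 118.68 → 119
  G: 136 + 0.14×(0−136) = 136 − 19.04 = 116.96 → 117
  B: 195 − 27.3 = 167.7 → 168
rgb(119, 117, 168) = #7775A8.

#7775A8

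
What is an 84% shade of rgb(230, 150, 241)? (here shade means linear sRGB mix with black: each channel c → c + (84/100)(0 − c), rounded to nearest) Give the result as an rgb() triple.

Lerp each channel 84% toward 0:
  R: 230 + 0.84×(0−230) = 230 − 193.2 = 36.8 → 37
  G: 150 + 0.84×(0−150) = 150 − 126 = 24 → 24
  B: 241 + 0.84×(0−241) = 241 − 202.44 = 38.56 → 39

rgb(37, 24, 39)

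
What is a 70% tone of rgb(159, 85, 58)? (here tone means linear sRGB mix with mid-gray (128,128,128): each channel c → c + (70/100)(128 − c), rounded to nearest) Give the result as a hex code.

A 70% tone moves each channel 70% toward 128:
  R: 159 + 0.7×(128−159) = 159 − 21.7 = 137.3 → 137
  G: 85 + 0.7×(128−85) = 85 + 30.1 = 115.1 → 115
  B: 58 + 0.7×(128−58) = 58 + 49 = 107 → 107
rgb(137, 115, 107) = #89736B.

#89736B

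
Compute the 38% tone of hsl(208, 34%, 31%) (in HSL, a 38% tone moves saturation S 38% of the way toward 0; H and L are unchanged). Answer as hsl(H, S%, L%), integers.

hsl(208, 21%, 31%)

S moves 38% from 34 toward 0: 34 − 12.92 = 21.08 → 21.
H and L are unchanged.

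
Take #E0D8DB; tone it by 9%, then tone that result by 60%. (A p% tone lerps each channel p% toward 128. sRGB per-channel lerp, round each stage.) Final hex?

#E0D8DB is rgb(224, 216, 219).
A 9% tone moves each channel 9% toward 128:
  R: 224 − 8.64 = 215.36 → 215
  G: 216 + 0.09×(128−216) = 216 − 7.92 = 208.08 → 208
  B: 219 − 8.19 = 210.81 → 211
After the tone: rgb(215, 208, 211) = #D7D0D3.
A 60% tone moves each channel 60% toward 128:
  R: 215 − 52.2 = 162.8 → 163
  G: 208 − 48 = 160 → 160
  B: 211 − 49.8 = 161.2 → 161
rgb(163, 160, 161) = #A3A0A1.

#A3A0A1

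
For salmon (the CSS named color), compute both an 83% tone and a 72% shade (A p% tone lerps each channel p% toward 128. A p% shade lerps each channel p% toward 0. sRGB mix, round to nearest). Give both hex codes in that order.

CSS salmon is rgb(250, 128, 114).
83% tone:
  R: 250 + 0.83×(128−250) = 250 − 101.26 = 148.74 → 149
  G: 128 + 0.83×(128−128) = 128 + 0 = 128 → 128
  B: 114 + 0.83×(128−114) = 114 + 11.62 = 125.62 → 126
  → #95807E
72% shade:
  R: 250 − 180 = 70 → 70
  G: 128 − 92.16 = 35.84 → 36
  B: 114 + 0.72×(0−114) = 114 − 82.08 = 31.92 → 32
  → #462420

#95807E, #462420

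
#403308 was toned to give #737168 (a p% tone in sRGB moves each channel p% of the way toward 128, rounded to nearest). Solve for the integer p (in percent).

#403308 is rgb(64, 51, 8); #737168 is rgb(115, 113, 104).
On the B channel (widest range): 104 ≈ 8 + (p/100)(128 − 8), so p ≈ 100×(104 − 8)/(128 − 8) = 9600/120 = 80.00.
p = 80 reproduces all three channels after rounding.

80%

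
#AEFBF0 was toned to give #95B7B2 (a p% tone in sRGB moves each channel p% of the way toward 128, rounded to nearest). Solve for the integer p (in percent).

55%

#AEFBF0 is rgb(174, 251, 240); #95B7B2 is rgb(149, 183, 178).
On the G channel (widest range): 183 ≈ 251 + (p/100)(128 − 251), so p ≈ 100×(183 − 251)/(128 − 251) = -6800/-123 = 55.28.
p = 55 reproduces all three channels after rounding.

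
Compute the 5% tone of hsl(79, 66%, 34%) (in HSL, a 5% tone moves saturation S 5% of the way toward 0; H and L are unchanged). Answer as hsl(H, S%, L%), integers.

S moves 5% from 66 toward 0: 66 − 3.3 = 62.7 → 63.
H and L are unchanged.

hsl(79, 63%, 34%)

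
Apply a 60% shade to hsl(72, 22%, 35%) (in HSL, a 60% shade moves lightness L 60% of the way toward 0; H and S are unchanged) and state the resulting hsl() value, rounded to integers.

hsl(72, 22%, 14%)

L moves 60% from 35 toward 0: 35 − 21 = 14 → 14.
H and S are unchanged.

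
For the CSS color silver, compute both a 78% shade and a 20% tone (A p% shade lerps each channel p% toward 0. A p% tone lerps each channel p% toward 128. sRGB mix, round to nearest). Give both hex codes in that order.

CSS silver is rgb(192, 192, 192).
78% shade:
  R: 192 + 0.78×(0−192) = 192 − 149.76 = 42.24 → 42
  G: 192 + 0.78×(0−192) = 192 − 149.76 = 42.24 → 42
  B: 192 + 0.78×(0−192) = 192 − 149.76 = 42.24 → 42
  → #2a2a2a
20% tone:
  R: 192 + 0.2×(128−192) = 192 − 12.8 = 179.2 → 179
  G: 192 + 0.2×(128−192) = 192 − 12.8 = 179.2 → 179
  B: 192 + 0.2×(128−192) = 192 − 12.8 = 179.2 → 179
  → #b3b3b3

#2a2a2a, #b3b3b3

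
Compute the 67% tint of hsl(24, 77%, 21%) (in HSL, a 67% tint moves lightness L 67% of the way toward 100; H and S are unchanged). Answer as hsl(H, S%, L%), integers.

L moves 67% from 21 toward 100: 21 + 52.93 = 73.93 → 74.
H and S are unchanged.

hsl(24, 77%, 74%)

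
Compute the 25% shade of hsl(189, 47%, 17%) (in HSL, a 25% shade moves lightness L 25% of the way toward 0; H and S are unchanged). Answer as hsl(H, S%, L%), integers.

L moves 25% from 17 toward 0: 17 − 4.25 = 12.75 → 13.
H and S are unchanged.

hsl(189, 47%, 13%)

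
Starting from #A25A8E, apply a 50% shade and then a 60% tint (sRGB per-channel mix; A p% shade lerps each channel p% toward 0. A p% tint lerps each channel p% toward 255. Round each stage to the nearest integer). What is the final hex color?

#B9ABB5

#A25A8E is rgb(162, 90, 142).
A 50% shade moves each channel 50% toward 0:
  R: 162 − 81 = 81 → 81
  G: 90 − 45 = 45 → 45
  B: 142 − 71 = 71 → 71
After the shade: rgb(81, 45, 71) = #512D47.
Per channel, c → c + 0.6(255 − c):
  R: 81 + 104.4 = 185.4 → 185
  G: 45 + 126 = 171 → 171
  B: 71 + 0.6×(255−71) = 71 + 110.4 = 181.4 → 181
rgb(185, 171, 181) = #B9ABB5.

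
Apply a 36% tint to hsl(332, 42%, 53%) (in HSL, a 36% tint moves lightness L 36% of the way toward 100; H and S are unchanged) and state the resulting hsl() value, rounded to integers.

hsl(332, 42%, 70%)

L moves 36% from 53 toward 100: 53 + 16.92 = 69.92 → 70.
H and S are unchanged.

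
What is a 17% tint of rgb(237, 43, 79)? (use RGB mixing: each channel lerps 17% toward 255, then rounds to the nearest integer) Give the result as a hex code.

A 17% tint moves each channel 17% toward 255:
  R: 237 + 0.17×(255−237) = 237 + 3.06 = 240.06 → 240
  G: 43 + 36.04 = 79.04 → 79
  B: 79 + 0.17×(255−79) = 79 + 29.92 = 108.92 → 109
rgb(240, 79, 109) = #F04F6D.

#F04F6D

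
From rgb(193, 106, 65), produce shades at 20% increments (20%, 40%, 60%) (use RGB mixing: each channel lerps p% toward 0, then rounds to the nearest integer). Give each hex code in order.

#9A5534, #744027, #4D2A1A

20%: (193 − 38.6 = 154.4→154, 106 − 21.2 = 84.8→85, 65 − 13 = 52→52) → #9A5534
40%: (193 − 77.2 = 115.8→116, 106 − 42.4 = 63.6→64, 65 − 26 = 39→39) → #744027
60%: (193 − 115.8 = 77.2→77, 106 − 63.6 = 42.4→42, 65 − 39 = 26→26) → #4D2A1A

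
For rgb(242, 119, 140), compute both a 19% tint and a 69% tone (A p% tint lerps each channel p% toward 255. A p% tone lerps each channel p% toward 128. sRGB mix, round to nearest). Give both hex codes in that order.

19% tint:
  R: 242 + 2.47 = 244.47 → 244
  G: 119 + 25.84 = 144.84 → 145
  B: 140 + 0.19×(255−140) = 140 + 21.85 = 161.85 → 162
  → #f491a2
69% tone:
  R: 242 + 0.69×(128−242) = 242 − 78.66 = 163.34 → 163
  G: 119 + 0.69×(128−119) = 119 + 6.21 = 125.21 → 125
  B: 140 − 8.28 = 131.72 → 132
  → #a37d84

#f491a2, #a37d84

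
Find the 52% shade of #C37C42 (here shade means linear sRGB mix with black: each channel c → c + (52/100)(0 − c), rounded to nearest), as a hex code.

#5E3C20

#C37C42 is rgb(195, 124, 66).
Per channel, c → c + 0.52(0 − c):
  R: 195 − 101.4 = 93.6 → 94
  G: 124 − 64.48 = 59.52 → 60
  B: 66 − 34.32 = 31.68 → 32
rgb(94, 60, 32) = #5E3C20.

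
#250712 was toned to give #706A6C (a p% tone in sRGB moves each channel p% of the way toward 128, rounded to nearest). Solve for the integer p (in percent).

82%

#250712 is rgb(37, 7, 18); #706A6C is rgb(112, 106, 108).
On the G channel (widest range): 106 ≈ 7 + (p/100)(128 − 7), so p ≈ 100×(106 − 7)/(128 − 7) = 9900/121 = 81.82.
p = 82 reproduces all three channels after rounding.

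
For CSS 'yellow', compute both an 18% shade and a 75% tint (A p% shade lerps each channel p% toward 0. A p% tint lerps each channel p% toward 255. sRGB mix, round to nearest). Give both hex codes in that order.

CSS yellow is rgb(255, 255, 0).
18% shade:
  R: 255 − 45.9 = 209.1 → 209
  G: 255 − 45.9 = 209.1 → 209
  B: 0 + 0.18×(0−0) = 0 + 0 = 0 → 0
  → #d1d100
75% tint:
  R: 255 + 0.75×(255−255) = 255 + 0 = 255 → 255
  G: 255 + 0 = 255 → 255
  B: 0 + 0.75×(255−0) = 0 + 191.25 = 191.25 → 191
  → #ffffbf

#d1d100, #ffffbf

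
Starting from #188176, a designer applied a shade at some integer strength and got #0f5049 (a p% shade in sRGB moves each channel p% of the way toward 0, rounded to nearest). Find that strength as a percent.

38%

#188176 is rgb(24, 129, 118); #0f5049 is rgb(15, 80, 73).
On the G channel (widest range): 80 ≈ 129 + (p/100)(0 − 129), so p ≈ 100×(80 − 129)/(0 − 129) = -4900/-129 = 37.98.
p = 38 reproduces all three channels after rounding.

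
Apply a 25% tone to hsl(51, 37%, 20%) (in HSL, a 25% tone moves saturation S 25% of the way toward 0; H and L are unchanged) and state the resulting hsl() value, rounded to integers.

hsl(51, 28%, 20%)

S moves 25% from 37 toward 0: 37 − 9.25 = 27.75 → 28.
H and L are unchanged.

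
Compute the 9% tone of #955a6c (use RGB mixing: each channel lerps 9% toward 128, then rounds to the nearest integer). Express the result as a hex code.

#935d6e

#955a6c is rgb(149, 90, 108).
Per channel, c → c + 0.09(128 − c):
  R: 149 + 0.09×(128−149) = 149 − 1.89 = 147.11 → 147
  G: 90 + 0.09×(128−90) = 90 + 3.42 = 93.42 → 93
  B: 108 + 0.09×(128−108) = 108 + 1.8 = 109.8 → 110
rgb(147, 93, 110) = #935d6e.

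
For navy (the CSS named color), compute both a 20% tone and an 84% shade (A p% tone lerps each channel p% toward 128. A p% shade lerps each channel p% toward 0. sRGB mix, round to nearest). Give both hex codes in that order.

CSS navy is rgb(0, 0, 128).
20% tone:
  R: 0 + 0.2×(128−0) = 0 + 25.6 = 25.6 → 26
  G: 0 + 25.6 = 25.6 → 26
  B: 128 + 0 = 128 → 128
  → #1a1a80
84% shade:
  R: 0 + 0.84×(0−0) = 0 + 0 = 0 → 0
  G: 0 + 0.84×(0−0) = 0 + 0 = 0 → 0
  B: 128 + 0.84×(0−128) = 128 − 107.52 = 20.48 → 20
  → #000014

#1a1a80, #000014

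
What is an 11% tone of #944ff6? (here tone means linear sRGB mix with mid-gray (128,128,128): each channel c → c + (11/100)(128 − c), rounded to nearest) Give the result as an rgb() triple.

#944ff6 is rgb(148, 79, 246).
Per channel, c → c + 0.11(128 − c):
  R: 148 + 0.11×(128−148) = 148 − 2.2 = 145.8 → 146
  G: 79 + 5.39 = 84.39 → 84
  B: 246 + 0.11×(128−246) = 246 − 12.98 = 233.02 → 233

rgb(146, 84, 233)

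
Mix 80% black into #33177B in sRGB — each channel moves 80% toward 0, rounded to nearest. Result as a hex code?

#33177B is rgb(51, 23, 123).
Per channel, c → c + 0.8(0 − c):
  R: 51 + 0.8×(0−51) = 51 − 40.8 = 10.2 → 10
  G: 23 − 18.4 = 4.6 → 5
  B: 123 + 0.8×(0−123) = 123 − 98.4 = 24.6 → 25
rgb(10, 5, 25) = #0A0519.

#0A0519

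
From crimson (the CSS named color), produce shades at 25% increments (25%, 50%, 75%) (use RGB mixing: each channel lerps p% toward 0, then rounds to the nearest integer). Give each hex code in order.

CSS crimson is rgb(220, 20, 60).
25%: (220 − 55 = 165→165, 20 − 5 = 15→15, 60 − 15 = 45→45) → #A50F2D
50%: (220 − 110 = 110→110, 20 − 10 = 10→10, 60 − 30 = 30→30) → #6E0A1E
75%: (220 − 165 = 55→55, 20 − 15 = 5→5, 60 − 45 = 15→15) → #37050F

#A50F2D, #6E0A1E, #37050F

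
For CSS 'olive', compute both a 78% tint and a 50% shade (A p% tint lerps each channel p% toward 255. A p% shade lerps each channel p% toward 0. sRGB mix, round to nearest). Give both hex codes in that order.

#E3E3C7, #404000

CSS olive is rgb(128, 128, 0).
78% tint:
  R: 128 + 0.78×(255−128) = 128 + 99.06 = 227.06 → 227
  G: 128 + 0.78×(255−128) = 128 + 99.06 = 227.06 → 227
  B: 0 + 0.78×(255−0) = 0 + 198.9 = 198.9 → 199
  → #E3E3C7
50% shade:
  R: 128 + 0.5×(0−128) = 128 − 64 = 64 → 64
  G: 128 + 0.5×(0−128) = 128 − 64 = 64 → 64
  B: 0 + 0.5×(0−0) = 0 + 0 = 0 → 0
  → #404000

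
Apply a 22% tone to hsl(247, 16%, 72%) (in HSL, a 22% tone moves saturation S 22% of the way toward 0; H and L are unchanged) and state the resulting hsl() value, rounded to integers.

hsl(247, 12%, 72%)

S moves 22% from 16 toward 0: 16 − 3.52 = 12.48 → 12.
H and L are unchanged.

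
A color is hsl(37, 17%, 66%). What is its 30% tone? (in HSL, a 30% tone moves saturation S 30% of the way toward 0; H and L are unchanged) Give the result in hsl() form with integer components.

S moves 30% from 17 toward 0: 17 − 5.1 = 11.9 → 12.
H and L are unchanged.

hsl(37, 12%, 66%)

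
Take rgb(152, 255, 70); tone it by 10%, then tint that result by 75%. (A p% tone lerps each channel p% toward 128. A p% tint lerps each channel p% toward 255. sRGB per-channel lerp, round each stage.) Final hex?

Lerp each channel 10% toward 128:
  R: 152 + 0.1×(128−152) = 152 − 2.4 = 149.6 → 150
  G: 255 + 0.1×(128−255) = 255 − 12.7 = 242.3 → 242
  B: 70 + 0.1×(128−70) = 70 + 5.8 = 75.8 → 76
After the tone: rgb(150, 242, 76) = #96f24c.
Per channel, c → c + 0.75(255 − c):
  R: 150 + 0.75×(255−150) = 150 + 78.75 = 228.75 → 229
  G: 242 + 0.75×(255−242) = 242 + 9.75 = 251.75 → 252
  B: 76 + 134.25 = 210.25 → 210
rgb(229, 252, 210) = #e5fcd2.

#e5fcd2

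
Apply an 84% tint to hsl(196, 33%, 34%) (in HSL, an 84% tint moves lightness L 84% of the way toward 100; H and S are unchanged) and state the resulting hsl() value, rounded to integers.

L moves 84% from 34 toward 100: 34 + 55.44 = 89.44 → 89.
H and S are unchanged.

hsl(196, 33%, 89%)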